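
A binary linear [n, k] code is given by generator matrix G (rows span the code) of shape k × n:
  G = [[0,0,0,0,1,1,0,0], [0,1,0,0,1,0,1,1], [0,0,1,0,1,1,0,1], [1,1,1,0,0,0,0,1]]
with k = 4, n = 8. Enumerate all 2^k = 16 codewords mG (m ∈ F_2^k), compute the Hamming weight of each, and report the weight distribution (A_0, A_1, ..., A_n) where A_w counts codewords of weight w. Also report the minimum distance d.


Weight distribution: A_0 = 1, A_2 = 3, A_4 = 11, A_6 = 1. Minimum distance d = 2.

Enumerate all 2^4 = 16 messages m ∈ F_2^4.
For each, compute codeword c = mG in F_2^8, then tally its weight.
  m = 0000 → c = 00000000, weight = 0.
  m = 1000 → c = 00001100, weight = 2.
  m = 0100 → c = 01001011, weight = 4.
  m = 1100 → c = 01000111, weight = 4.
  m = 0010 → c = 00101101, weight = 4.
  m = 1010 → c = 00100001, weight = 2.
  m = 0110 → c = 01100110, weight = 4.
  m = 1110 → c = 01101010, weight = 4.
  m = 0001 → c = 11100001, weight = 4.
  m = 1001 → c = 11101101, weight = 6.
  m = 0101 → c = 10101010, weight = 4.
  m = 1101 → c = 10100110, weight = 4.
  m = 0011 → c = 11001100, weight = 4.
  m = 1011 → c = 11000000, weight = 2.
  m = 0111 → c = 10000111, weight = 4.
  m = 1111 → c = 10001011, weight = 4.
Tally weights:
  weight 0: 1 codewords.
  weight 2: 3 codewords.
  weight 4: 11 codewords.
  weight 6: 1 codewords.
Minimum distance d = smallest w > 0 with A_w > 0 = 2.
Sanity: Σ A_w = 16 = 2^4 = 16 ✓.


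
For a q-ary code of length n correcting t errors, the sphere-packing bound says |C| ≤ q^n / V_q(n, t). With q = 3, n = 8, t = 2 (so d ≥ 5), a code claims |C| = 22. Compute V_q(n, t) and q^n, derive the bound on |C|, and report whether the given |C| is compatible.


V_q(n, t) = 129, q^n = 6561, Hamming bound = 50, |C| = 22 ≤ bound (satisfied).

Step 1: Compute V_q(n, t) = Σ_{j=0}^2 C(n, j) (q−1)^j.
  j = 0: C(8,0)·(2)^0 = 1·1 = 1.
  j = 1: C(8,1)·(2)^1 = 8·2 = 16.
  j = 2: C(8,2)·(2)^2 = 28·4 = 112.
  V_q(n, t) = 1 + 16 + 112 = 129.
Step 2: q^n = 3^8 = 6561.
Step 3: Hamming bound ⌊q^n / V_q(n,t)⌋ = ⌊6561/129⌋ = 50.
Step 4: Compare |C| = 22 to 50: satisfied.
The claimed |C| lies below the Hamming bound.


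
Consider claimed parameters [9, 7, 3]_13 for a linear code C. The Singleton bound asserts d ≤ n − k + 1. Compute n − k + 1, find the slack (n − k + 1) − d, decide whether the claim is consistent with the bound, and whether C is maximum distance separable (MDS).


Singleton RHS = n − k + 1 = 3, slack = 0, bound satisfied, MDS.

Singleton bound: d ≤ n − k + 1.
Here n = 9, k = 7, so n − k + 1 = 3.
Given d = 3, check d ≤ 3: YES.
Slack = (n − k + 1) − d = 0.
The code is MDS (slack = 0).
Description: the claimed parameters are [9, 7, 3]_13; such a code would be MDS (meets Singleton bound).


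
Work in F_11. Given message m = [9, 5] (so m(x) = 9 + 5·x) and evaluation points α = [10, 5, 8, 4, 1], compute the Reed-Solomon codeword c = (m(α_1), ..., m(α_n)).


c = [4, 1, 5, 7, 3]

Message polynomial: m(x) = 9 + 5·x (mod 11).
For each evaluation point α_i, compute m(α_i) mod 11:
  α_1 = 10: Horner steps 5 → 4, so m(10) = 4.
  α_2 = 5: Horner steps 5 → 1, so m(5) = 1.
  α_3 = 8: Horner steps 5 → 5, so m(8) = 5.
  α_4 = 4: Horner steps 5 → 7, so m(4) = 7.
  α_5 = 1: Horner steps 5 → 3, so m(1) = 3.
Codeword c = [4, 1, 5, 7, 3] ∈ F_11^5.


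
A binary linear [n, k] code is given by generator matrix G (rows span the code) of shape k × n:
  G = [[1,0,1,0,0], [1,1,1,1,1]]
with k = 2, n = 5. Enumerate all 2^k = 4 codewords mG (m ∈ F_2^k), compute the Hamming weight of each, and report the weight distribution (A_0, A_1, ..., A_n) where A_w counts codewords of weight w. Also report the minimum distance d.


Weight distribution: A_0 = 1, A_2 = 1, A_3 = 1, A_5 = 1. Minimum distance d = 2.

Enumerate all 2^2 = 4 messages m ∈ F_2^2.
For each, compute codeword c = mG in F_2^5, then tally its weight.
  m = 00 → c = 00000, weight = 0.
  m = 10 → c = 10100, weight = 2.
  m = 01 → c = 11111, weight = 5.
  m = 11 → c = 01011, weight = 3.
Tally weights:
  weight 0: 1 codewords.
  weight 2: 1 codewords.
  weight 3: 1 codewords.
  weight 5: 1 codewords.
Minimum distance d = smallest w > 0 with A_w > 0 = 2.
Sanity: Σ A_w = 4 = 2^2 = 4 ✓.


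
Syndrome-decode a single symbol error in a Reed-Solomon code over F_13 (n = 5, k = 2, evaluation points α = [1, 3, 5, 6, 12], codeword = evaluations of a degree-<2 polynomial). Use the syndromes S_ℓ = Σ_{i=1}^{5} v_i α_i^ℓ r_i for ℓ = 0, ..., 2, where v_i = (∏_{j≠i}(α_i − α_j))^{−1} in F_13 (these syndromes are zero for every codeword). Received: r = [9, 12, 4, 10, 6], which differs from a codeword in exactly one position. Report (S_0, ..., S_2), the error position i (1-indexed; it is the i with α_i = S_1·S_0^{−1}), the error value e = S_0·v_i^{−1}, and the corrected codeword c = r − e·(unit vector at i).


S = (7, 9, 6), error at position 3, error magnitude e = 2, c = [9, 12, 2, 10, 6].

Step 1: column multipliers v_i = (∏_{j≠i}(α_i − α_j))^{−1} mod 13.
  i = 1 (α = 1): (1−3)(1−5)(1−6)(1−12) = (−2)·(−4)·(−5)·(−11) = 440 ≡ 11, so v_1 = 11^{−1} = 6 (mod 13).
  i = 2 (α = 3): (3−1)(3−5)(3−6)(3−12) = 2·(−2)·(−3)·(−9) = −108 ≡ 9, so v_2 = 9^{−1} = 3 (mod 13).
  i = 3 (α = 5): (5−1)(5−3)(5−6)(5−12) = 4·2·(−1)·(−7) = 56 ≡ 4, so v_3 = 4^{−1} = 10 (mod 13).
  i = 4 (α = 6): (6−1)(6−3)(6−5)(6−12) = 5·3·1·(−6) = −90 ≡ 1, so v_4 = 1^{−1} = 1 (mod 13).
  i = 5 (α = 12): (12−1)(12−3)(12−5)(12−6) = 11·9·7·6 = 4158 ≡ 11, so v_5 = 11^{−1} = 6 (mod 13).
  v = [6, 3, 10, 1, 6].
Step 2: syndromes of r = [9, 12, 4, 10, 6] (all sums mod 13).
  S_0 = Σ v_i r_i = 6·9 + 3·12 + 10·4 + 1·10 + 6·6 = 176 ≡ 7.
  S_1 = Σ v_i α_i r_i = 6·1·9 + 3·3·12 + 10·5·4 + 1·6·10 + 6·12·6 = 854 ≡ 9.
  α_i^2 mod 13 = [1, 9, 12, 10, 1].
  S_2 = Σ v_i α_i^2 r_i = 6·1·9 + 3·9·12 + 10·12·4 + 1·10·10 + 6·1·6 = 994 ≡ 6.
  S = (7, 9, 6) ≠ 0, so r is not a codeword (an error is present).
Step 3: locate the error. For a single error e at position i, S_ℓ = v_i·e·α_i^ℓ, so α_err = S_1/S_0.
  S_0^{−1} = 7^{−1} = 2 (mod 13), so α_err = 9·2 = 18 ≡ 5 = α_3. Error position i = 3.
  Consistency check: S_2/S_1 = 6·3 = 18 ≡ 5 = α_err ✓ (single-error assumption holds).
Step 4: error magnitude e = S_0/v_3 = S_0·∏_{j≠3}(α_3 − α_j) = 7·4 = 28 ≡ 2 (mod 13).
Step 5: correct position 3: c_3 = r_3 − e = 4 − 2 ≡ 2 (mod 13). Hence c = [9, 12, 2, 10, 6].
  Check: interpolating c through the α_i gives m(x) = 1 + 8·x (degree < 2) with m(α_i) = c_i for every i, so c is indeed a codeword.


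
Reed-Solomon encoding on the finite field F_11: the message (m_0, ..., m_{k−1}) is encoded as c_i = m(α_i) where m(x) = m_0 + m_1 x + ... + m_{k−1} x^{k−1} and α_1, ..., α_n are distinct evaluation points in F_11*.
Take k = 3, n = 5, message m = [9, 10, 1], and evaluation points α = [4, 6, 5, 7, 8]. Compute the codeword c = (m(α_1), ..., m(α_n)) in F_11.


c = [10, 6, 7, 7, 10]

Message polynomial: m(x) = 9 + 10·x + 1·x^2 (mod 11).
For each evaluation point α_i, compute m(α_i) mod 11:
  α_1 = 4: Horner steps 1 → 3 → 10, so m(4) = 10.
  α_2 = 6: Horner steps 1 → 5 → 6, so m(6) = 6.
  α_3 = 5: Horner steps 1 → 4 → 7, so m(5) = 7.
  α_4 = 7: Horner steps 1 → 6 → 7, so m(7) = 7.
  α_5 = 8: Horner steps 1 → 7 → 10, so m(8) = 10.
Codeword c = [10, 6, 7, 7, 10] ∈ F_11^5.


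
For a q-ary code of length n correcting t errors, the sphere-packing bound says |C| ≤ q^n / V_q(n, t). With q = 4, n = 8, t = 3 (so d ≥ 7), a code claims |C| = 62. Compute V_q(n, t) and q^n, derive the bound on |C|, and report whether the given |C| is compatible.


V_q(n, t) = 1789, q^n = 65536, Hamming bound = 36, |C| = 62 > bound (violated).

Step 1: Compute V_q(n, t) = Σ_{j=0}^3 C(n, j) (q−1)^j.
  j = 0: C(8,0)·(3)^0 = 1·1 = 1.
  j = 1: C(8,1)·(3)^1 = 8·3 = 24.
  j = 2: C(8,2)·(3)^2 = 28·9 = 252.
  j = 3: C(8,3)·(3)^3 = 56·27 = 1512.
  V_q(n, t) = 1 + 24 + 252 + 1512 = 1789.
Step 2: q^n = 4^8 = 65536.
Step 3: Hamming bound ⌊q^n / V_q(n,t)⌋ = ⌊65536/1789⌋ = 36.
Step 4: Compare |C| = 62 to 36: violated.
The claimed |C| lies above the Hamming bound, so no 4-ary code of length 8 with d ≥ 7 can have 62 codewords.


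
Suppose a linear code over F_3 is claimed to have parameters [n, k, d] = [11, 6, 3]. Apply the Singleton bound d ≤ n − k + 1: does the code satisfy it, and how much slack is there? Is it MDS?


Singleton RHS = n − k + 1 = 6, slack = 3, bound satisfied, not MDS.

Singleton bound: d ≤ n − k + 1.
Here n = 11, k = 6, so n − k + 1 = 6.
Given d = 3, check d ≤ 6: YES.
Slack = (n − k + 1) − d = 3.
The code is NOT MDS (slack = 3 > 0).
Description: the claimed parameters are [11, 6, 3]_3; such a code would be non-MDS.


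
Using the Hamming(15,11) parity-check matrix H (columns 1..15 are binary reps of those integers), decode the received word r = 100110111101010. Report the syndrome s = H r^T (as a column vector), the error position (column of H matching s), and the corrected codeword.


s = (1, 1, 1, 0)^T, error position = 14, corrected codeword c = 100110111101000

Compute s = H r^T mod 2 one row at a time:
  s_1 = 1 + 1 + 1 + 0 + 1 + 0 + 1 + 0 = 5 ≡ 1 (mod 2).
  s_2 = 1 + 1 + 0 + 1 + 1 + 0 + 1 + 0 = 5 ≡ 1 (mod 2).
  s_3 = 0 + 0 + 0 + 1 + 1 + 0 + 1 + 0 = 3 ≡ 1 (mod 2).
  s_4 = 1 + 0 + 1 + 1 + 1 + 0 + 0 + 0 = 4 ≡ 0 (mod 2).
s = (1, 1, 1, 0)^T — this equals column 14 of H (binary 1110), so error is at position 14.
Correct: flip bit 14 of r = 100110111101010 to get c = 100110111101000.


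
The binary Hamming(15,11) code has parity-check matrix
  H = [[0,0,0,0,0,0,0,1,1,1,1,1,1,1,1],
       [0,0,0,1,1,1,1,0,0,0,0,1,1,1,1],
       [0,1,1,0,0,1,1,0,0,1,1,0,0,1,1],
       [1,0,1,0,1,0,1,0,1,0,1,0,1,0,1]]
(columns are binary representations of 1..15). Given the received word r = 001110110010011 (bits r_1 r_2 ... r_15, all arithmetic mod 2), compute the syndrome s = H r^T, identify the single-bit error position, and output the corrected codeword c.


s = (0, 1, 1, 1)^T, error position = 7, corrected codeword c = 001110010010011

Compute s = H r^T mod 2 one row at a time:
  s_1 = 1 + 0 + 0 + 1 + 0 + 0 + 1 + 1 = 4 ≡ 0 (mod 2).
  s_2 = 1 + 1 + 0 + 1 + 0 + 0 + 1 + 1 = 5 ≡ 1 (mod 2).
  s_3 = 0 + 1 + 0 + 1 + 0 + 1 + 1 + 1 = 5 ≡ 1 (mod 2).
  s_4 = 0 + 1 + 1 + 1 + 0 + 1 + 0 + 1 = 5 ≡ 1 (mod 2).
s = (0, 1, 1, 1)^T — this equals column 7 of H (binary 0111), so error is at position 7.
Correct: flip bit 7 of r = 001110110010011 to get c = 001110010010011.


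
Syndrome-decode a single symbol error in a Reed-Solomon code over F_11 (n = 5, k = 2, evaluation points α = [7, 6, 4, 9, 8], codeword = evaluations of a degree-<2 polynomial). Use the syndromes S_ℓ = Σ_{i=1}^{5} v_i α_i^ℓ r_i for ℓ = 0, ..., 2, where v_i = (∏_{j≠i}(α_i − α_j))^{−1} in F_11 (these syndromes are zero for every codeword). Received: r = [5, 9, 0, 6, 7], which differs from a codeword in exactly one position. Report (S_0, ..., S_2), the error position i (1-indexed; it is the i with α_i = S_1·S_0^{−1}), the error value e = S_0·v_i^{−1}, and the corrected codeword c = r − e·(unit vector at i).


S = (5, 2, 3), error at position 1, error magnitude e = 8, c = [8, 9, 0, 6, 7].

Step 1: column multipliers v_i = (∏_{j≠i}(α_i − α_j))^{−1} mod 11.
  i = 1 (α = 7): (7−6)(7−4)(7−9)(7−8) = 1·3·(−2)·(−1) = 6 ≡ 6, so v_1 = 6^{−1} = 2 (mod 11).
  i = 2 (α = 6): (6−7)(6−4)(6−9)(6−8) = (−1)·2·(−3)·(−2) = −12 ≡ 10, so v_2 = 10^{−1} = 10 (mod 11).
  i = 3 (α = 4): (4−7)(4−6)(4−9)(4−8) = (−3)·(−2)·(−5)·(−4) = 120 ≡ 10, so v_3 = 10^{−1} = 10 (mod 11).
  i = 4 (α = 9): (9−7)(9−6)(9−4)(9−8) = 2·3·5·1 = 30 ≡ 8, so v_4 = 8^{−1} = 7 (mod 11).
  i = 5 (α = 8): (8−7)(8−6)(8−4)(8−9) = 1·2·4·(−1) = −8 ≡ 3, so v_5 = 3^{−1} = 4 (mod 11).
  v = [2, 10, 10, 7, 4].
Step 2: syndromes of r = [5, 9, 0, 6, 7] (all sums mod 11).
  S_0 = Σ v_i r_i = 2·5 + 10·9 + 10·0 + 7·6 + 4·7 = 170 ≡ 5.
  S_1 = Σ v_i α_i r_i = 2·7·5 + 10·6·9 + 10·4·0 + 7·9·6 + 4·8·7 = 1212 ≡ 2.
  α_i^2 mod 11 = [5, 3, 5, 4, 9].
  S_2 = Σ v_i α_i^2 r_i = 2·5·5 + 10·3·9 + 10·5·0 + 7·4·6 + 4·9·7 = 740 ≡ 3.
  S = (5, 2, 3) ≠ 0, so r is not a codeword (an error is present).
Step 3: locate the error. For a single error e at position i, S_ℓ = v_i·e·α_i^ℓ, so α_err = S_1/S_0.
  S_0^{−1} = 5^{−1} = 9 (mod 11), so α_err = 2·9 = 18 ≡ 7 = α_1. Error position i = 1.
  Consistency check: S_2/S_1 = 3·6 = 18 ≡ 7 = α_err ✓ (single-error assumption holds).
Step 4: error magnitude e = S_0/v_1 = S_0·∏_{j≠1}(α_1 − α_j) = 5·6 = 30 ≡ 8 (mod 11).
Step 5: correct position 1: c_1 = r_1 − e = 5 − 8 ≡ 8 (mod 11). Hence c = [8, 9, 0, 6, 7].
  Check: interpolating c through the α_i gives m(x) = 4 + 10·x (degree < 2) with m(α_i) = c_i for every i, so c is indeed a codeword.


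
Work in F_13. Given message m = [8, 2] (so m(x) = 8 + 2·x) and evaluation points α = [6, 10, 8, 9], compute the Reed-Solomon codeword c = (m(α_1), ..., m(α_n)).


c = [7, 2, 11, 0]

Message polynomial: m(x) = 8 + 2·x (mod 13).
For each evaluation point α_i, compute m(α_i) mod 13:
  α_1 = 6: Horner steps 2 → 7, so m(6) = 7.
  α_2 = 10: Horner steps 2 → 2, so m(10) = 2.
  α_3 = 8: Horner steps 2 → 11, so m(8) = 11.
  α_4 = 9: Horner steps 2 → 0, so m(9) = 0.
Codeword c = [7, 2, 11, 0] ∈ F_13^4.


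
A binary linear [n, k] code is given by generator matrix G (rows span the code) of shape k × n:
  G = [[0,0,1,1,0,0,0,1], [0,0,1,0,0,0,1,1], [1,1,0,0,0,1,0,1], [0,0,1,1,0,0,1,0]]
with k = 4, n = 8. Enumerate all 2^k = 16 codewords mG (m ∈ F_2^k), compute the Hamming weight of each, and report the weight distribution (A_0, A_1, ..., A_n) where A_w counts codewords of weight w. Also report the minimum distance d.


Weight distribution: A_0 = 1, A_1 = 1, A_2 = 3, A_3 = 3, A_4 = 3, A_5 = 3, A_6 = 1, A_7 = 1. Minimum distance d = 1.

Enumerate all 2^4 = 16 messages m ∈ F_2^4.
For each, compute codeword c = mG in F_2^8, then tally its weight.
  m = 0000 → c = 00000000, weight = 0.
  m = 1000 → c = 00110001, weight = 3.
  m = 0100 → c = 00100011, weight = 3.
  m = 1100 → c = 00010010, weight = 2.
  m = 0010 → c = 11000101, weight = 4.
  m = 1010 → c = 11110100, weight = 5.
  m = 0110 → c = 11100110, weight = 5.
  m = 1110 → c = 11010111, weight = 6.
  m = 0001 → c = 00110010, weight = 3.
  m = 1001 → c = 00000011, weight = 2.
  m = 0101 → c = 00010001, weight = 2.
  m = 1101 → c = 00100000, weight = 1.
  m = 0011 → c = 11110111, weight = 7.
  m = 1011 → c = 11000110, weight = 4.
  m = 0111 → c = 11010100, weight = 4.
  m = 1111 → c = 11100101, weight = 5.
Tally weights:
  weight 0: 1 codewords.
  weight 1: 1 codewords.
  weight 2: 3 codewords.
  weight 3: 3 codewords.
  weight 4: 3 codewords.
  weight 5: 3 codewords.
  weight 6: 1 codewords.
  weight 7: 1 codewords.
Minimum distance d = smallest w > 0 with A_w > 0 = 1.
Sanity: Σ A_w = 16 = 2^4 = 16 ✓.


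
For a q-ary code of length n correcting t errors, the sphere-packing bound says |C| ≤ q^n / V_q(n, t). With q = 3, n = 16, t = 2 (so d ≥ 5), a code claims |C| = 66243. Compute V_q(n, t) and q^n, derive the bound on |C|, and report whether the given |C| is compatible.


V_q(n, t) = 513, q^n = 43046721, Hamming bound = 83911, |C| = 66243 ≤ bound (satisfied).

Step 1: Compute V_q(n, t) = Σ_{j=0}^2 C(n, j) (q−1)^j.
  j = 0: C(16,0)·(2)^0 = 1·1 = 1.
  j = 1: C(16,1)·(2)^1 = 16·2 = 32.
  j = 2: C(16,2)·(2)^2 = 120·4 = 480.
  V_q(n, t) = 1 + 32 + 480 = 513.
Step 2: q^n = 3^16 = 43046721.
Step 3: Hamming bound ⌊q^n / V_q(n,t)⌋ = ⌊43046721/513⌋ = 83911.
Step 4: Compare |C| = 66243 to 83911: satisfied.
The claimed |C| lies below the Hamming bound.


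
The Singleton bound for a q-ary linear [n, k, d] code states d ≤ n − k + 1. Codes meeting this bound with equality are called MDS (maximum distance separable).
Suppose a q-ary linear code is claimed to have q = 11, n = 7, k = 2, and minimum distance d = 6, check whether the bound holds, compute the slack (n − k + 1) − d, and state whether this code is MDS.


Singleton RHS = n − k + 1 = 6, slack = 0, bound satisfied, MDS.

Singleton bound: d ≤ n − k + 1.
Here n = 7, k = 2, so n − k + 1 = 6.
Given d = 6, check d ≤ 6: YES.
Slack = (n − k + 1) − d = 0.
The code is MDS (slack = 0).
Description: the claimed parameters are [7, 2, 6]_11; such a code would be MDS (meets Singleton bound).


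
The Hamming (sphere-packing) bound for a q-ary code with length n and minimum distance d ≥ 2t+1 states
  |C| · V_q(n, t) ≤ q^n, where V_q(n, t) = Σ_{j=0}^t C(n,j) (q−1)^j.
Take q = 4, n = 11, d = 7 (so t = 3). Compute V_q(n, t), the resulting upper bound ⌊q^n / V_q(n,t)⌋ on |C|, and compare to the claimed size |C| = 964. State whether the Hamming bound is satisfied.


V_q(n, t) = 4984, q^n = 4194304, Hamming bound = 841, |C| = 964 > bound (violated).

Step 1: Compute V_q(n, t) = Σ_{j=0}^3 C(n, j) (q−1)^j.
  j = 0: C(11,0)·(3)^0 = 1·1 = 1.
  j = 1: C(11,1)·(3)^1 = 11·3 = 33.
  j = 2: C(11,2)·(3)^2 = 55·9 = 495.
  j = 3: C(11,3)·(3)^3 = 165·27 = 4455.
  V_q(n, t) = 1 + 33 + 495 + 4455 = 4984.
Step 2: q^n = 4^11 = 4194304.
Step 3: Hamming bound ⌊q^n / V_q(n,t)⌋ = ⌊4194304/4984⌋ = 841.
Step 4: Compare |C| = 964 to 841: violated.
The claimed |C| lies above the Hamming bound, so no 4-ary code of length 11 with d ≥ 7 can have 964 codewords.


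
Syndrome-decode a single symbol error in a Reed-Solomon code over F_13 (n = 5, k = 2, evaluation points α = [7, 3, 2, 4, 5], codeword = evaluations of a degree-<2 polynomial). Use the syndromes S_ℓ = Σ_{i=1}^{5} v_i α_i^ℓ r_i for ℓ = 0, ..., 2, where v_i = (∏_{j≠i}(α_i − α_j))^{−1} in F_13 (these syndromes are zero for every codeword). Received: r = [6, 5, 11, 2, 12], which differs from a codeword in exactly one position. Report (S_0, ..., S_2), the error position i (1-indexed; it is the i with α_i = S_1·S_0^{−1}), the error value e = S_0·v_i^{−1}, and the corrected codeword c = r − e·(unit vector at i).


S = (4, 8, 3), error at position 3, error magnitude e = 3, c = [6, 5, 8, 2, 12].

Step 1: column multipliers v_i = (∏_{j≠i}(α_i − α_j))^{−1} mod 13.
  i = 1 (α = 7): (7−3)(7−2)(7−4)(7−5) = 4·5·3·2 = 120 ≡ 3, so v_1 = 3^{−1} = 9 (mod 13).
  i = 2 (α = 3): (3−7)(3−2)(3−4)(3−5) = (−4)·1·(−1)·(−2) = −8 ≡ 5, so v_2 = 5^{−1} = 8 (mod 13).
  i = 3 (α = 2): (2−7)(2−3)(2−4)(2−5) = (−5)·(−1)·(−2)·(−3) = 30 ≡ 4, so v_3 = 4^{−1} = 10 (mod 13).
  i = 4 (α = 4): (4−7)(4−3)(4−2)(4−5) = (−3)·1·2·(−1) = 6 ≡ 6, so v_4 = 6^{−1} = 11 (mod 13).
  i = 5 (α = 5): (5−7)(5−3)(5−2)(5−4) = (−2)·2·3·1 = −12 ≡ 1, so v_5 = 1^{−1} = 1 (mod 13).
  v = [9, 8, 10, 11, 1].
Step 2: syndromes of r = [6, 5, 11, 2, 12] (all sums mod 13).
  S_0 = Σ v_i r_i = 9·6 + 8·5 + 10·11 + 11·2 + 1·12 = 238 ≡ 4.
  S_1 = Σ v_i α_i r_i = 9·7·6 + 8·3·5 + 10·2·11 + 11·4·2 + 1·5·12 = 866 ≡ 8.
  α_i^2 mod 13 = [10, 9, 4, 3, 12].
  S_2 = Σ v_i α_i^2 r_i = 9·10·6 + 8·9·5 + 10·4·11 + 11·3·2 + 1·12·12 = 1550 ≡ 3.
  S = (4, 8, 3) ≠ 0, so r is not a codeword (an error is present).
Step 3: locate the error. For a single error e at position i, S_ℓ = v_i·e·α_i^ℓ, so α_err = S_1/S_0.
  S_0^{−1} = 4^{−1} = 10 (mod 13), so α_err = 8·10 = 80 ≡ 2 = α_3. Error position i = 3.
  Consistency check: S_2/S_1 = 3·5 = 15 ≡ 2 = α_err ✓ (single-error assumption holds).
Step 4: error magnitude e = S_0/v_3 = S_0·∏_{j≠3}(α_3 − α_j) = 4·4 = 16 ≡ 3 (mod 13).
Step 5: correct position 3: c_3 = r_3 − e = 11 − 3 ≡ 8 (mod 13). Hence c = [6, 5, 8, 2, 12].
  Check: interpolating c through the α_i gives m(x) = 1 + 10·x (degree < 2) with m(α_i) = c_i for every i, so c is indeed a codeword.


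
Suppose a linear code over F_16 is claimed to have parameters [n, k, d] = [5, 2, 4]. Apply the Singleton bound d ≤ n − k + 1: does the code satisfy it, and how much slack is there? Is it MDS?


Singleton RHS = n − k + 1 = 4, slack = 0, bound satisfied, MDS.

Singleton bound: d ≤ n − k + 1.
Here n = 5, k = 2, so n − k + 1 = 4.
Given d = 4, check d ≤ 4: YES.
Slack = (n − k + 1) − d = 0.
The code is MDS (slack = 0).
Description: the claimed parameters are [5, 2, 4]_16; such a code would be MDS (meets Singleton bound).


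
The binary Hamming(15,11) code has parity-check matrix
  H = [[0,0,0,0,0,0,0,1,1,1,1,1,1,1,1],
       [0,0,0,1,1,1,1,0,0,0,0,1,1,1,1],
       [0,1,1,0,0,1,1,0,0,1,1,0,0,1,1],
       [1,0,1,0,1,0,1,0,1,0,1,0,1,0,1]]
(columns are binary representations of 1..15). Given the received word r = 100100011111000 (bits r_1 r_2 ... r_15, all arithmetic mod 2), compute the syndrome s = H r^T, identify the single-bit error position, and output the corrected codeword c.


s = (1, 0, 0, 1)^T, error position = 9, corrected codeword c = 100100010111000

Compute s = H r^T mod 2 one row at a time:
  s_1 = 1 + 1 + 1 + 1 + 1 + 0 + 0 + 0 = 5 ≡ 1 (mod 2).
  s_2 = 1 + 0 + 0 + 0 + 1 + 0 + 0 + 0 = 2 ≡ 0 (mod 2).
  s_3 = 0 + 0 + 0 + 0 + 1 + 1 + 0 + 0 = 2 ≡ 0 (mod 2).
  s_4 = 1 + 0 + 0 + 0 + 1 + 1 + 0 + 0 = 3 ≡ 1 (mod 2).
s = (1, 0, 0, 1)^T — this equals column 9 of H (binary 1001), so error is at position 9.
Correct: flip bit 9 of r = 100100011111000 to get c = 100100010111000.


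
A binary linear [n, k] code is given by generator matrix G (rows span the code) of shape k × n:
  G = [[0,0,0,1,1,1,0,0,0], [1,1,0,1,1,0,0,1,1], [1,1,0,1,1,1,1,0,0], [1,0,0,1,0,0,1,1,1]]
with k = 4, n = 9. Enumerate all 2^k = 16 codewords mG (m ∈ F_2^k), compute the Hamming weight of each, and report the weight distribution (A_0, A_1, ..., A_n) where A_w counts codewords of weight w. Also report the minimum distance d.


Weight distribution: A_0 = 1, A_2 = 1, A_3 = 4, A_4 = 3, A_5 = 4, A_6 = 3. Minimum distance d = 2.

Enumerate all 2^4 = 16 messages m ∈ F_2^4.
For each, compute codeword c = mG in F_2^9, then tally its weight.
  m = 0000 → c = 000000000, weight = 0.
  m = 1000 → c = 000111000, weight = 3.
  m = 0100 → c = 110110011, weight = 6.
  m = 1100 → c = 110001011, weight = 5.
  m = 0010 → c = 110111100, weight = 6.
  m = 1010 → c = 110000100, weight = 3.
  m = 0110 → c = 000001111, weight = 4.
  m = 1110 → c = 000110111, weight = 5.
  m = 0001 → c = 100100111, weight = 5.
  m = 1001 → c = 100011111, weight = 6.
  m = 0101 → c = 010010100, weight = 3.
  m = 1101 → c = 010101100, weight = 4.
  m = 0011 → c = 010011011, weight = 5.
  m = 1011 → c = 010100011, weight = 4.
  m = 0111 → c = 100101000, weight = 3.
  m = 1111 → c = 100010000, weight = 2.
Tally weights:
  weight 0: 1 codewords.
  weight 2: 1 codewords.
  weight 3: 4 codewords.
  weight 4: 3 codewords.
  weight 5: 4 codewords.
  weight 6: 3 codewords.
Minimum distance d = smallest w > 0 with A_w > 0 = 2.
Sanity: Σ A_w = 16 = 2^4 = 16 ✓.


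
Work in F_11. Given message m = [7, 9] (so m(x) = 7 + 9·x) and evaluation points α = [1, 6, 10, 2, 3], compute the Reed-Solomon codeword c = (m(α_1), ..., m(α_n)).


c = [5, 6, 9, 3, 1]

Message polynomial: m(x) = 7 + 9·x (mod 11).
For each evaluation point α_i, compute m(α_i) mod 11:
  α_1 = 1: Horner steps 9 → 5, so m(1) = 5.
  α_2 = 6: Horner steps 9 → 6, so m(6) = 6.
  α_3 = 10: Horner steps 9 → 9, so m(10) = 9.
  α_4 = 2: Horner steps 9 → 3, so m(2) = 3.
  α_5 = 3: Horner steps 9 → 1, so m(3) = 1.
Codeword c = [5, 6, 9, 3, 1] ∈ F_11^5.


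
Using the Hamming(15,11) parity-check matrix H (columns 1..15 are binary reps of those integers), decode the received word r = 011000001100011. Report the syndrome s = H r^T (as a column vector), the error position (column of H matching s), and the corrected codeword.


s = (0, 0, 1, 1)^T, error position = 3, corrected codeword c = 010000001100011

Compute s = H r^T mod 2 one row at a time:
  s_1 = 0 + 1 + 1 + 0 + 0 + 0 + 1 + 1 = 4 ≡ 0 (mod 2).
  s_2 = 0 + 0 + 0 + 0 + 0 + 0 + 1 + 1 = 2 ≡ 0 (mod 2).
  s_3 = 1 + 1 + 0 + 0 + 1 + 0 + 1 + 1 = 5 ≡ 1 (mod 2).
  s_4 = 0 + 1 + 0 + 0 + 1 + 0 + 0 + 1 = 3 ≡ 1 (mod 2).
s = (0, 0, 1, 1)^T — this equals column 3 of H (binary 0011), so error is at position 3.
Correct: flip bit 3 of r = 011000001100011 to get c = 010000001100011.


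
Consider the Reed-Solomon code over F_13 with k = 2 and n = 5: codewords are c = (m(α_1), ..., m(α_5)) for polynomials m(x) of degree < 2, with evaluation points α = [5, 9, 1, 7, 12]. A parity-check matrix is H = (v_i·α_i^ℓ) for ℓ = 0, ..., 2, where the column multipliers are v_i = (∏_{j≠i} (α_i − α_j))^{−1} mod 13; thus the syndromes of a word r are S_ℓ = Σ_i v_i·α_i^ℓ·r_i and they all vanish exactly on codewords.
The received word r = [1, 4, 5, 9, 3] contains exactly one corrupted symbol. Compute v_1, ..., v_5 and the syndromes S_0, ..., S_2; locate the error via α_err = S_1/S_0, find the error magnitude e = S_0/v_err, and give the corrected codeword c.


S = (12, 12, 12), error at position 3, error magnitude e = 7, c = [1, 4, 11, 9, 3].

Step 1: column multipliers v_i = (∏_{j≠i}(α_i − α_j))^{−1} mod 13.
  i = 1 (α = 5): (5−9)(5−1)(5−7)(5−12) = (−4)·4·(−2)·(−7) = −224 ≡ 10, so v_1 = 10^{−1} = 4 (mod 13).
  i = 2 (α = 9): (9−5)(9−1)(9−7)(9−12) = 4·8·2·(−3) = −192 ≡ 3, so v_2 = 3^{−1} = 9 (mod 13).
  i = 3 (α = 1): (1−5)(1−9)(1−7)(1−12) = (−4)·(−8)·(−6)·(−11) = 2112 ≡ 6, so v_3 = 6^{−1} = 11 (mod 13).
  i = 4 (α = 7): (7−5)(7−9)(7−1)(7−12) = 2·(−2)·6·(−5) = 120 ≡ 3, so v_4 = 3^{−1} = 9 (mod 13).
  i = 5 (α = 12): (12−5)(12−9)(12−1)(12−7) = 7·3·11·5 = 1155 ≡ 11, so v_5 = 11^{−1} = 6 (mod 13).
  v = [4, 9, 11, 9, 6].
Step 2: syndromes of r = [1, 4, 5, 9, 3] (all sums mod 13).
  S_0 = Σ v_i r_i = 4·1 + 9·4 + 11·5 + 9·9 + 6·3 = 194 ≡ 12.
  S_1 = Σ v_i α_i r_i = 4·5·1 + 9·9·4 + 11·1·5 + 9·7·9 + 6·12·3 = 1182 ≡ 12.
  α_i^2 mod 13 = [12, 3, 1, 10, 1].
  S_2 = Σ v_i α_i^2 r_i = 4·12·1 + 9·3·4 + 11·1·5 + 9·10·9 + 6·1·3 = 1039 ≡ 12.
  S = (12, 12, 12) ≠ 0, so r is not a codeword (an error is present).
Step 3: locate the error. For a single error e at position i, S_ℓ = v_i·e·α_i^ℓ, so α_err = S_1/S_0.
  S_0^{−1} = 12^{−1} = 12 (mod 13), so α_err = 12·12 = 144 ≡ 1 = α_3. Error position i = 3.
  Consistency check: S_2/S_1 = 12·12 = 144 ≡ 1 = α_err ✓ (single-error assumption holds).
Step 4: error magnitude e = S_0/v_3 = S_0·∏_{j≠3}(α_3 − α_j) = 12·6 = 72 ≡ 7 (mod 13).
Step 5: correct position 3: c_3 = r_3 − e = 5 − 7 ≡ 11 (mod 13). Hence c = [1, 4, 11, 9, 3].
  Check: interpolating c through the α_i gives m(x) = 7 + 4·x (degree < 2) with m(α_i) = c_i for every i, so c is indeed a codeword.


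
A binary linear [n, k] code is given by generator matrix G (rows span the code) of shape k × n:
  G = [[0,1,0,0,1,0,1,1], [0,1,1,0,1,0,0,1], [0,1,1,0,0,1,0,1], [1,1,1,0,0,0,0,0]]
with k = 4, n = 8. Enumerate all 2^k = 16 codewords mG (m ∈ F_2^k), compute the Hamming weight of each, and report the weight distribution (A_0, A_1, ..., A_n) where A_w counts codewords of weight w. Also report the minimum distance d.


Weight distribution: A_0 = 1, A_2 = 2, A_3 = 4, A_4 = 5, A_5 = 4. Minimum distance d = 2.

Enumerate all 2^4 = 16 messages m ∈ F_2^4.
For each, compute codeword c = mG in F_2^8, then tally its weight.
  m = 0000 → c = 00000000, weight = 0.
  m = 1000 → c = 01001011, weight = 4.
  m = 0100 → c = 01101001, weight = 4.
  m = 1100 → c = 00100010, weight = 2.
  m = 0010 → c = 01100101, weight = 4.
  m = 1010 → c = 00101110, weight = 4.
  m = 0110 → c = 00001100, weight = 2.
  m = 1110 → c = 01000111, weight = 4.
  m = 0001 → c = 11100000, weight = 3.
  m = 1001 → c = 10101011, weight = 5.
  m = 0101 → c = 10001001, weight = 3.
  m = 1101 → c = 11000010, weight = 3.
  m = 0011 → c = 10000101, weight = 3.
  m = 1011 → c = 11001110, weight = 5.
  m = 0111 → c = 11101100, weight = 5.
  m = 1111 → c = 10100111, weight = 5.
Tally weights:
  weight 0: 1 codewords.
  weight 2: 2 codewords.
  weight 3: 4 codewords.
  weight 4: 5 codewords.
  weight 5: 4 codewords.
Minimum distance d = smallest w > 0 with A_w > 0 = 2.
Sanity: Σ A_w = 16 = 2^4 = 16 ✓.


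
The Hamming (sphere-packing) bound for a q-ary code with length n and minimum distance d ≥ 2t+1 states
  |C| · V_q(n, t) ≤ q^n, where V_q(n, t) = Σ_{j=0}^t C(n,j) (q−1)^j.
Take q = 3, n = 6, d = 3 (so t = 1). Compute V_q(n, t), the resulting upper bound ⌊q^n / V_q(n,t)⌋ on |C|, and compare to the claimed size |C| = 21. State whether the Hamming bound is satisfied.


V_q(n, t) = 13, q^n = 729, Hamming bound = 56, |C| = 21 ≤ bound (satisfied).

Step 1: Compute V_q(n, t) = Σ_{j=0}^1 C(n, j) (q−1)^j.
  j = 0: C(6,0)·(2)^0 = 1·1 = 1.
  j = 1: C(6,1)·(2)^1 = 6·2 = 12.
  V_q(n, t) = 1 + 12 = 13.
Step 2: q^n = 3^6 = 729.
Step 3: Hamming bound ⌊q^n / V_q(n,t)⌋ = ⌊729/13⌋ = 56.
Step 4: Compare |C| = 21 to 56: satisfied.
The claimed |C| lies below the Hamming bound.


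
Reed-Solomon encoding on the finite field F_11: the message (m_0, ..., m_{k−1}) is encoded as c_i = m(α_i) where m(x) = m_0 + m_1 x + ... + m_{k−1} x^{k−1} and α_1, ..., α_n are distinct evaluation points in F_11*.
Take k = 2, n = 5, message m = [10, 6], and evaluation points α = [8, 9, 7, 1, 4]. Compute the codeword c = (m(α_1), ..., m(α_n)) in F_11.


c = [3, 9, 8, 5, 1]

Message polynomial: m(x) = 10 + 6·x (mod 11).
For each evaluation point α_i, compute m(α_i) mod 11:
  α_1 = 8: Horner steps 6 → 3, so m(8) = 3.
  α_2 = 9: Horner steps 6 → 9, so m(9) = 9.
  α_3 = 7: Horner steps 6 → 8, so m(7) = 8.
  α_4 = 1: Horner steps 6 → 5, so m(1) = 5.
  α_5 = 4: Horner steps 6 → 1, so m(4) = 1.
Codeword c = [3, 9, 8, 5, 1] ∈ F_11^5.


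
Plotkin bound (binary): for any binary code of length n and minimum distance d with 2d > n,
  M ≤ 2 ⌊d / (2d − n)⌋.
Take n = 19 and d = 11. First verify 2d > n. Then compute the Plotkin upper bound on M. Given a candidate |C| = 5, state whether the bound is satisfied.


Plotkin bound M ≤ 6; given |C| = 5 ≤ bound (satisfied).

Check applicability: 2d = 22, n = 19.
2d − n = 3 > 0, so Plotkin applies.
Compute d/(2d−n) = 11/3 ≈ 3.6667.
⌊d/(2d−n)⌋ = 3.
Plotkin bound: M ≤ 2·3 = 6.
Given |C| = 5, check: satisfied.
This |C| is below the Plotkin bound.


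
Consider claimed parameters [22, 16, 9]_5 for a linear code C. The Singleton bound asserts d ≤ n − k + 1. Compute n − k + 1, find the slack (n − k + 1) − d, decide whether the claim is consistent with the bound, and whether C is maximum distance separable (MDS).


Singleton RHS = n − k + 1 = 7, slack = -2, bound violated (no such code; not MDS).

Singleton bound: d ≤ n − k + 1.
Here n = 22, k = 16, so n − k + 1 = 7.
Given d = 9, check d ≤ 7: NO.
Slack = (n − k + 1) − d = -2.
The slack is negative: d = 9 exceeds n − k + 1 = 7 by 2, so the Singleton bound is violated and no linear [22, 16, 9]_5 code can exist. In particular it is not MDS (MDS requires d = n − k + 1 exactly).
Description: the claimed parameters are [22, 16, 9]_5; such a code would be impossible (violates the Singleton bound).


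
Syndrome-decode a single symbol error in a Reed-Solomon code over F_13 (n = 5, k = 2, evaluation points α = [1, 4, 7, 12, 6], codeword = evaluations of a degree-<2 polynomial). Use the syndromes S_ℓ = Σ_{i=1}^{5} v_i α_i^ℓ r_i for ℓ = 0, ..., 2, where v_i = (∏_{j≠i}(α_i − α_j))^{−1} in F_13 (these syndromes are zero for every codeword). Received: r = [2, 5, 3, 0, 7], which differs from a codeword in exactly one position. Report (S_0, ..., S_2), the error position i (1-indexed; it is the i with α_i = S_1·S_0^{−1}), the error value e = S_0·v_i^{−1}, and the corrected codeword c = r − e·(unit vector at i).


S = (8, 4, 2), error at position 3, error magnitude e = 8, c = [2, 5, 8, 0, 7].

Step 1: column multipliers v_i = (∏_{j≠i}(α_i − α_j))^{−1} mod 13.
  i = 1 (α = 1): (1−4)(1−7)(1−12)(1−6) = (−3)·(−6)·(−11)·(−5) = 990 ≡ 2, so v_1 = 2^{−1} = 7 (mod 13).
  i = 2 (α = 4): (4−1)(4−7)(4−12)(4−6) = 3·(−3)·(−8)·(−2) = −144 ≡ 12, so v_2 = 12^{−1} = 12 (mod 13).
  i = 3 (α = 7): (7−1)(7−4)(7−12)(7−6) = 6·3·(−5)·1 = −90 ≡ 1, so v_3 = 1^{−1} = 1 (mod 13).
  i = 4 (α = 12): (12−1)(12−4)(12−7)(12−6) = 11·8·5·6 = 2640 ≡ 1, so v_4 = 1^{−1} = 1 (mod 13).
  i = 5 (α = 6): (6−1)(6−4)(6−7)(6−12) = 5·2·(−1)·(−6) = 60 ≡ 8, so v_5 = 8^{−1} = 5 (mod 13).
  v = [7, 12, 1, 1, 5].
Step 2: syndromes of r = [2, 5, 3, 0, 7] (all sums mod 13).
  S_0 = Σ v_i r_i = 7·2 + 12·5 + 1·3 + 1·0 + 5·7 = 112 ≡ 8.
  S_1 = Σ v_i α_i r_i = 7·1·2 + 12·4·5 + 1·7·3 + 1·12·0 + 5·6·7 = 485 ≡ 4.
  α_i^2 mod 13 = [1, 3, 10, 1, 10].
  S_2 = Σ v_i α_i^2 r_i = 7·1·2 + 12·3·5 + 1·10·3 + 1·1·0 + 5·10·7 = 574 ≡ 2.
  S = (8, 4, 2) ≠ 0, so r is not a codeword (an error is present).
Step 3: locate the error. For a single error e at position i, S_ℓ = v_i·e·α_i^ℓ, so α_err = S_1/S_0.
  S_0^{−1} = 8^{−1} = 5 (mod 13), so α_err = 4·5 = 20 ≡ 7 = α_3. Error position i = 3.
  Consistency check: S_2/S_1 = 2·10 = 20 ≡ 7 = α_err ✓ (single-error assumption holds).
Step 4: error magnitude e = S_0/v_3 = S_0·∏_{j≠3}(α_3 − α_j) = 8·1 = 8 ≡ 8 (mod 13).
Step 5: correct position 3: c_3 = r_3 − e = 3 − 8 ≡ 8 (mod 13). Hence c = [2, 5, 8, 0, 7].
  Check: interpolating c through the α_i gives m(x) = 1 + 1·x (degree < 2) with m(α_i) = c_i for every i, so c is indeed a codeword.


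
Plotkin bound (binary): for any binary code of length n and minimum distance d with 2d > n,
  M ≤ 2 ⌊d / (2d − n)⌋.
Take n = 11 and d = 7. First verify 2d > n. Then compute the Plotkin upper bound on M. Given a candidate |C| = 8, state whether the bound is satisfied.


Plotkin bound M ≤ 4; given |C| = 8 > bound (violated).

Check applicability: 2d = 14, n = 11.
2d − n = 3 > 0, so Plotkin applies.
Compute d/(2d−n) = 7/3 ≈ 2.3333.
⌊d/(2d−n)⌋ = 2.
Plotkin bound: M ≤ 2·2 = 4.
Given |C| = 8, check: VIOLATED.
This |C| is above the Plotkin bound, so no binary code with n = 11, d = 7 and 8 codewords exists.


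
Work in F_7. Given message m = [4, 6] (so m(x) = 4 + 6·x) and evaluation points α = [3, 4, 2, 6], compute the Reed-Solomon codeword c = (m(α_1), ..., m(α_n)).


c = [1, 0, 2, 5]

Message polynomial: m(x) = 4 + 6·x (mod 7).
For each evaluation point α_i, compute m(α_i) mod 7:
  α_1 = 3: Horner steps 6 → 1, so m(3) = 1.
  α_2 = 4: Horner steps 6 → 0, so m(4) = 0.
  α_3 = 2: Horner steps 6 → 2, so m(2) = 2.
  α_4 = 6: Horner steps 6 → 5, so m(6) = 5.
Codeword c = [1, 0, 2, 5] ∈ F_7^4.


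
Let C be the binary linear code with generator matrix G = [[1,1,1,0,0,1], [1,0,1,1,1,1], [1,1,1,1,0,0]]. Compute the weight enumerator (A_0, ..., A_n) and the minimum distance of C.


Weight distribution: A_0 = 1, A_2 = 1, A_3 = 3, A_4 = 2, A_5 = 1. Minimum distance d = 2.

Enumerate all 2^3 = 8 messages m ∈ F_2^3.
For each, compute codeword c = mG in F_2^6, then tally its weight.
  m = 000 → c = 000000, weight = 0.
  m = 100 → c = 111001, weight = 4.
  m = 010 → c = 101111, weight = 5.
  m = 110 → c = 010110, weight = 3.
  m = 001 → c = 111100, weight = 4.
  m = 101 → c = 000101, weight = 2.
  m = 011 → c = 010011, weight = 3.
  m = 111 → c = 101010, weight = 3.
Tally weights:
  weight 0: 1 codewords.
  weight 2: 1 codewords.
  weight 3: 3 codewords.
  weight 4: 2 codewords.
  weight 5: 1 codewords.
Minimum distance d = smallest w > 0 with A_w > 0 = 2.
Sanity: Σ A_w = 8 = 2^3 = 8 ✓.


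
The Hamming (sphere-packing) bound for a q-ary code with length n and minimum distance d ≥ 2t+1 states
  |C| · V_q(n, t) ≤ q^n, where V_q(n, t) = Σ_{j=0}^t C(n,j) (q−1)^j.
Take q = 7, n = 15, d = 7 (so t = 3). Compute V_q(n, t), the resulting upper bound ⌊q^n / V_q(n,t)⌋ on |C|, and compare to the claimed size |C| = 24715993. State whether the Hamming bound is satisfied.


V_q(n, t) = 102151, q^n = 4747561509943, Hamming bound = 46475918, |C| = 24715993 ≤ bound (satisfied).

Step 1: Compute V_q(n, t) = Σ_{j=0}^3 C(n, j) (q−1)^j.
  j = 0: C(15,0)·(6)^0 = 1·1 = 1.
  j = 1: C(15,1)·(6)^1 = 15·6 = 90.
  j = 2: C(15,2)·(6)^2 = 105·36 = 3780.
  j = 3: C(15,3)·(6)^3 = 455·216 = 98280.
  V_q(n, t) = 1 + 90 + 3780 + 98280 = 102151.
Step 2: q^n = 7^15 = 4747561509943.
Step 3: Hamming bound ⌊q^n / V_q(n,t)⌋ = ⌊4747561509943/102151⌋ = 46475918.
Step 4: Compare |C| = 24715993 to 46475918: satisfied.
The claimed |C| lies below the Hamming bound.


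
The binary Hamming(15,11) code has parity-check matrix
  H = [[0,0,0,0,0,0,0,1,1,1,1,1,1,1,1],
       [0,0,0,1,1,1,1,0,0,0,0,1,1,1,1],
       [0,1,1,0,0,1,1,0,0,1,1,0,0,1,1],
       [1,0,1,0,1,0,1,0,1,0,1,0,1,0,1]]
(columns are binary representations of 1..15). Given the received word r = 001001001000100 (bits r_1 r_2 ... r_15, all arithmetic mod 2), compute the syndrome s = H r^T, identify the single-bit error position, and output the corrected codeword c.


s = (0, 0, 0, 1)^T, error position = 1, corrected codeword c = 101001001000100

Compute s = H r^T mod 2 one row at a time:
  s_1 = 0 + 1 + 0 + 0 + 0 + 1 + 0 + 0 = 2 ≡ 0 (mod 2).
  s_2 = 0 + 0 + 1 + 0 + 0 + 1 + 0 + 0 = 2 ≡ 0 (mod 2).
  s_3 = 0 + 1 + 1 + 0 + 0 + 0 + 0 + 0 = 2 ≡ 0 (mod 2).
  s_4 = 0 + 1 + 0 + 0 + 1 + 0 + 1 + 0 = 3 ≡ 1 (mod 2).
s = (0, 0, 0, 1)^T — this equals column 1 of H (binary 0001), so error is at position 1.
Correct: flip bit 1 of r = 001001001000100 to get c = 101001001000100.


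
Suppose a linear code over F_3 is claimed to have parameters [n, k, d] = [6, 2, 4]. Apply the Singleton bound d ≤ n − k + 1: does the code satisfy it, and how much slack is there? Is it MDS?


Singleton RHS = n − k + 1 = 5, slack = 1, bound satisfied, not MDS.

Singleton bound: d ≤ n − k + 1.
Here n = 6, k = 2, so n − k + 1 = 5.
Given d = 4, check d ≤ 5: YES.
Slack = (n − k + 1) − d = 1.
The code is NOT MDS (slack = 1 > 0).
Description: the claimed parameters are [6, 2, 4]_3; such a code would be non-MDS.


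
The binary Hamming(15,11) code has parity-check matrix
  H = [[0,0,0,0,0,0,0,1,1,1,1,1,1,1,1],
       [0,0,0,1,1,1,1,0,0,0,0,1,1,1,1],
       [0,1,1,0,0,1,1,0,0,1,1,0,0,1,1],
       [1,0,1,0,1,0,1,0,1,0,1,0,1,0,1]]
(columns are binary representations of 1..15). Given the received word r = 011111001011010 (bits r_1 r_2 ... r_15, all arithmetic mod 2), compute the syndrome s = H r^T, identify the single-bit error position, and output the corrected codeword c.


s = (0, 1, 1, 0)^T, error position = 6, corrected codeword c = 011110001011010

Compute s = H r^T mod 2 one row at a time:
  s_1 = 0 + 1 + 0 + 1 + 1 + 0 + 1 + 0 = 4 ≡ 0 (mod 2).
  s_2 = 1 + 1 + 1 + 0 + 1 + 0 + 1 + 0 = 5 ≡ 1 (mod 2).
  s_3 = 1 + 1 + 1 + 0 + 0 + 1 + 1 + 0 = 5 ≡ 1 (mod 2).
  s_4 = 0 + 1 + 1 + 0 + 1 + 1 + 0 + 0 = 4 ≡ 0 (mod 2).
s = (0, 1, 1, 0)^T — this equals column 6 of H (binary 0110), so error is at position 6.
Correct: flip bit 6 of r = 011111001011010 to get c = 011110001011010.


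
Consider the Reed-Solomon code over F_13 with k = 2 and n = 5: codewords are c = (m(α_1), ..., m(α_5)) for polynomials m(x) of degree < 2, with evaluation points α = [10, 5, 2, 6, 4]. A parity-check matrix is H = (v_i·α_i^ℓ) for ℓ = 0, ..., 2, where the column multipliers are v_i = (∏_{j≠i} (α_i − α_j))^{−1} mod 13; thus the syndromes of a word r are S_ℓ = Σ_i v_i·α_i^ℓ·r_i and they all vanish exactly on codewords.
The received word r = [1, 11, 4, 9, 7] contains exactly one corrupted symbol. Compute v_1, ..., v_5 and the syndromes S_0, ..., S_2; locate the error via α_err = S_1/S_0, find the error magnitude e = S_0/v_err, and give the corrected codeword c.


S = (10, 1, 4), error at position 5, error magnitude e = 7, c = [1, 11, 4, 9, 0].

Step 1: column multipliers v_i = (∏_{j≠i}(α_i − α_j))^{−1} mod 13.
  i = 1 (α = 10): (10−5)(10−2)(10−6)(10−4) = 5·8·4·6 = 960 ≡ 11, so v_1 = 11^{−1} = 6 (mod 13).
  i = 2 (α = 5): (5−10)(5−2)(5−6)(5−4) = (−5)·3·(−1)·1 = 15 ≡ 2, so v_2 = 2^{−1} = 7 (mod 13).
  i = 3 (α = 2): (2−10)(2−5)(2−6)(2−4) = (−8)·(−3)·(−4)·(−2) = 192 ≡ 10, so v_3 = 10^{−1} = 4 (mod 13).
  i = 4 (α = 6): (6−10)(6−5)(6−2)(6−4) = (−4)·1·4·2 = −32 ≡ 7, so v_4 = 7^{−1} = 2 (mod 13).
  i = 5 (α = 4): (4−10)(4−5)(4−2)(4−6) = (−6)·(−1)·2·(−2) = −24 ≡ 2, so v_5 = 2^{−1} = 7 (mod 13).
  v = [6, 7, 4, 2, 7].
Step 2: syndromes of r = [1, 11, 4, 9, 7] (all sums mod 13).
  S_0 = Σ v_i r_i = 6·1 + 7·11 + 4·4 + 2·9 + 7·7 = 166 ≡ 10.
  S_1 = Σ v_i α_i r_i = 6·10·1 + 7·5·11 + 4·2·4 + 2·6·9 + 7·4·7 = 781 ≡ 1.
  α_i^2 mod 13 = [9, 12, 4, 10, 3].
  S_2 = Σ v_i α_i^2 r_i = 6·9·1 + 7·12·11 + 4·4·4 + 2·10·9 + 7·3·7 = 1369 ≡ 4.
  S = (10, 1, 4) ≠ 0, so r is not a codeword (an error is present).
Step 3: locate the error. For a single error e at position i, S_ℓ = v_i·e·α_i^ℓ, so α_err = S_1/S_0.
  S_0^{−1} = 10^{−1} = 4 (mod 13), so α_err = 1·4 = 4 ≡ 4 = α_5. Error position i = 5.
  Consistency check: S_2/S_1 = 4·1 = 4 ≡ 4 = α_err ✓ (single-error assumption holds).
Step 4: error magnitude e = S_0/v_5 = S_0·∏_{j≠5}(α_5 − α_j) = 10·2 = 20 ≡ 7 (mod 13).
Step 5: correct position 5: c_5 = r_5 − e = 7 − 7 ≡ 0 (mod 13). Hence c = [1, 11, 4, 9, 0].
  Check: interpolating c through the α_i gives m(x) = 8 + 11·x (degree < 2) with m(α_i) = c_i for every i, so c is indeed a codeword.
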